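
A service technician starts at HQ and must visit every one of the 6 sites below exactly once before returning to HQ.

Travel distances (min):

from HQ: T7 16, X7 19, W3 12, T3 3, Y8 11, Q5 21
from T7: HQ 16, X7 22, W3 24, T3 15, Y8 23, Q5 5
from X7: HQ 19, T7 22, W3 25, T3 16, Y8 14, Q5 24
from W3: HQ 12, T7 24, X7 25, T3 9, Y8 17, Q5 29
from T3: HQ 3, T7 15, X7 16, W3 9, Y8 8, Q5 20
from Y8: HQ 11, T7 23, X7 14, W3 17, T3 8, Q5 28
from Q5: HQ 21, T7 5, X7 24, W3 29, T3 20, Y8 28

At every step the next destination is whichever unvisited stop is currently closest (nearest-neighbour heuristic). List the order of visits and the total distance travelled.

At HQ the remaining stops are T3 3, Y8 11, W3 12, T7 16, X7 19, Q5 21; go to T3.
At T3 the remaining stops are Y8 8, W3 9, T7 15, X7 16, Q5 20; go to Y8.
At Y8 the remaining stops are X7 14, W3 17, T7 23, Q5 28; go to X7.
At X7 the remaining stops are T7 22, Q5 24, W3 25; go to T7.
At T7 the remaining stops are Q5 5, W3 24; go to Q5.
At Q5 the remaining stops are W3 29; go to W3.
Return W3→HQ: 12.
Total = 3 + 8 + 14 + 22 + 5 + 29 + 12 = 93.

93 min along HQ → T3 → Y8 → X7 → T7 → Q5 → W3 → HQ.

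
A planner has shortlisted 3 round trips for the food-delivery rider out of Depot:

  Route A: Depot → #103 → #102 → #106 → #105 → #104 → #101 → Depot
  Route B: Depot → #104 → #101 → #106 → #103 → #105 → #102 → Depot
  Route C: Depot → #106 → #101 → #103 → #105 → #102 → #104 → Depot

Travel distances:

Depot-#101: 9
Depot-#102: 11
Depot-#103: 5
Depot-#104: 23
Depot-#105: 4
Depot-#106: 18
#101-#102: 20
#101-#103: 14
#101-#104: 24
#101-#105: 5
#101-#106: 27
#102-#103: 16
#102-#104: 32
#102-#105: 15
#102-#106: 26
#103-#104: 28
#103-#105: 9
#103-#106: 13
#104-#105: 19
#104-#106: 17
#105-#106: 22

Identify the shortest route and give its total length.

121 — Route A is the shortest.

Route A: 5 + 16 + 26 + 22 + 19 + 24 + 9 = 121
Route B: 23 + 24 + 27 + 13 + 9 + 15 + 11 = 122
Route C: 18 + 27 + 14 + 9 + 15 + 32 + 23 = 138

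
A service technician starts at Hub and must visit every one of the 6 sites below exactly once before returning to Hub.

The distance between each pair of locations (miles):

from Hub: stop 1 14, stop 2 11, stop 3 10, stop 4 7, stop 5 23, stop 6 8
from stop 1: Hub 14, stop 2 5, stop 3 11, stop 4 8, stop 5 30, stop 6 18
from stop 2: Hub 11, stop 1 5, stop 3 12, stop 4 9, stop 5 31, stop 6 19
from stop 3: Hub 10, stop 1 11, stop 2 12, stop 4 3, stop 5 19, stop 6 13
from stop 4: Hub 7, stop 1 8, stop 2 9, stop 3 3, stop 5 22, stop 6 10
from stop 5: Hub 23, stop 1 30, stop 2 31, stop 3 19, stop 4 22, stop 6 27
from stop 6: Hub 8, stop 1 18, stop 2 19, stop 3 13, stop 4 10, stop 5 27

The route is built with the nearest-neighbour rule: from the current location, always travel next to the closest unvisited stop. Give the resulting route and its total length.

From Hub: distances to unvisited — stop 4=7, stop 6=8, stop 3=10, stop 2=11, stop 1=14, stop 5=23. Nearest is stop 4 (7).
From stop 4: distances to unvisited — stop 3=3, stop 1=8, stop 2=9, stop 6=10, stop 5=22. Nearest is stop 3 (3).
From stop 3: distances to unvisited — stop 1=11, stop 2=12, stop 6=13, stop 5=19. Nearest is stop 1 (11).
From stop 1: distances to unvisited — stop 2=5, stop 6=18, stop 5=30. Nearest is stop 2 (5).
From stop 2: distances to unvisited — stop 6=19, stop 5=31. Nearest is stop 6 (19).
From stop 6: distances to unvisited — stop 5=27. Nearest is stop 5 (27).
Return stop 5→Hub: 23.
Total = 7 + 3 + 11 + 5 + 19 + 27 + 23 = 95.

95 miles along Hub → stop 4 → stop 3 → stop 1 → stop 2 → stop 6 → stop 5 → Hub.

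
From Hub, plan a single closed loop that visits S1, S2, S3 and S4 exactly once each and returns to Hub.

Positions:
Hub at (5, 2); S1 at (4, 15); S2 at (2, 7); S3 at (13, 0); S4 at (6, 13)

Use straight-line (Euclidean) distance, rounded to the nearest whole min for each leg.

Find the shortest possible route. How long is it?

There are 12 distinct closed tours to check (reversals are equivalent).
Hub-S1-S2-S3-S4-Hub: 13+8+13+15+11 = 60
Hub-S1-S2-S4-S3-Hub: 13+8+7+15+8 = 51
Hub-S1-S3-S2-S4-Hub: 13+17+13+7+11 = 61
Hub-S1-S3-S4-S2-Hub: 13+17+15+7+6 = 58
Hub-S1-S4-S2-S3-Hub: 13+3+7+13+8 = 44
Hub-S1-S4-S3-S2-Hub: 13+3+15+13+6 = 50
Hub-S2-S1-S3-S4-Hub: 6+8+17+15+11 = 57
Hub-S2-S1-S4-S3-Hub: 6+8+3+15+8 = 40
Hub-S2-S3-S1-S4-Hub: 6+13+17+3+11 = 50
Hub-S2-S4-S1-S3-Hub: 6+7+3+17+8 = 41
Hub-S3-S1-S2-S4-Hub: 8+17+8+7+11 = 51
Hub-S3-S2-S1-S4-Hub: 8+13+8+3+11 = 43
The minimum is 40.
One optimal route: Hub → S2 → S1 → S4 → S3 → Hub (or its reverse).

Shortest round trip = 40 min.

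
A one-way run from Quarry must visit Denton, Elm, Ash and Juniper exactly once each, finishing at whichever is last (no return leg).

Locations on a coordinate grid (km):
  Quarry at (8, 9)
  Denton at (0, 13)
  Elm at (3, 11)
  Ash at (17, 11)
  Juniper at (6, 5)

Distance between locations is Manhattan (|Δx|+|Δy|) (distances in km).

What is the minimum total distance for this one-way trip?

Minimum one-way distance = 39 km.

There are 4! = 24 possible orderings.
Quarry→Denton→Elm→Ash→Juniper: 12+5+14+17 = 48
Quarry→Denton→Elm→Juniper→Ash: 12+5+9+17 = 43
Quarry→Denton→Ash→Elm→Juniper: 12+19+14+9 = 54
Quarry→Denton→Ash→Juniper→Elm: 12+19+17+9 = 57
Quarry→Denton→Juniper→Elm→Ash: 12+14+9+14 = 49
Quarry→Denton→Juniper→Ash→Elm: 12+14+17+14 = 57
Quarry→Elm→Denton→Ash→Juniper: 7+5+19+17 = 48
Quarry→Elm→Denton→Juniper→Ash: 7+5+14+17 = 43
Quarry→Elm→Ash→Denton→Juniper: 7+14+19+14 = 54
Quarry→Elm→Ash→Juniper→Denton: 7+14+17+14 = 52
Quarry→Elm→Juniper→Denton→Ash: 7+9+14+19 = 49
Quarry→Elm→Juniper→Ash→Denton: 7+9+17+19 = 52
Quarry→Ash→Denton→Elm→Juniper: 11+19+5+9 = 44
Quarry→Ash→Denton→Juniper→Elm: 11+19+14+9 = 53
… (10 more)
Quarry→Juniper→Denton→Elm→Ash: 6+14+5+14 = 39  ← best
The minimum is 39.
One shortest path: Quarry → Juniper → Denton → Elm → Ash.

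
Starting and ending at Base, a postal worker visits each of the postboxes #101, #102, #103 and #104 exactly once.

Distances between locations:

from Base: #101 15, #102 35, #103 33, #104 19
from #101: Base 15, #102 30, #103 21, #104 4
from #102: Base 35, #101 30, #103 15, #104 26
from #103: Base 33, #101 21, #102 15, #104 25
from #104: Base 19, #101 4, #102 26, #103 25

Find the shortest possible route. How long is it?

Shortest round trip = 93.

There are 12 distinct closed tours to check (reversals are equivalent).
Base → #101 → #102 → #103 → #104 → Base: 15+30+15+25+19 = 104
Base → #101 → #102 → #104 → #103 → Base: 15+30+26+25+33 = 129
Base → #101 → #103 → #102 → #104 → Base: 15+21+15+26+19 = 96
Base → #101 → #103 → #104 → #102 → Base: 15+21+25+26+35 = 122
Base → #101 → #104 → #102 → #103 → Base: 15+4+26+15+33 = 93
Base → #101 → #104 → #103 → #102 → Base: 15+4+25+15+35 = 94
Base → #102 → #101 → #103 → #104 → Base: 35+30+21+25+19 = 130
Base → #102 → #101 → #104 → #103 → Base: 35+30+4+25+33 = 127
Base → #102 → #103 → #101 → #104 → Base: 35+15+21+4+19 = 94
Base → #102 → #104 → #101 → #103 → Base: 35+26+4+21+33 = 119
Base → #103 → #101 → #102 → #104 → Base: 33+21+30+26+19 = 129
Base → #103 → #102 → #101 → #104 → Base: 33+15+30+4+19 = 101
The minimum is 93.
One optimal route: Base → #101 → #104 → #102 → #103 → Base (or its reverse).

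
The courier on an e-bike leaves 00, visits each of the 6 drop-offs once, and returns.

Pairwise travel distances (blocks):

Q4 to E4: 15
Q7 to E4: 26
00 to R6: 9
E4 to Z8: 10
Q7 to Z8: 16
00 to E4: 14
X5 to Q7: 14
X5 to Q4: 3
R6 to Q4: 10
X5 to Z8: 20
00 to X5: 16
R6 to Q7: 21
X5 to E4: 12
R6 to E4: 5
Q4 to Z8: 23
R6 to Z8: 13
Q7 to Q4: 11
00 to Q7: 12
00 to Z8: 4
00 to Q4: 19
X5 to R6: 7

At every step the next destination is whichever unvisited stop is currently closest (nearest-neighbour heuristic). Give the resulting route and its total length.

Nearest-neighbour total = 52 blocks; route 00 → Z8 → E4 → R6 → X5 → Q4 → Q7 → 00.

At 00 the remaining stops are Z8 4, R6 9, Q7 12, E4 14, X5 16, Q4 19; go to Z8.
At Z8 the remaining stops are E4 10, R6 13, Q7 16, X5 20, Q4 23; go to E4.
At E4 the remaining stops are R6 5, X5 12, Q4 15, Q7 26; go to R6.
At R6 the remaining stops are X5 7, Q4 10, Q7 21; go to X5.
At X5 the remaining stops are Q4 3, Q7 14; go to Q4.
At Q4 the remaining stops are Q7 11; go to Q7.
Return Q7→00: 12.
Total = 4 + 10 + 5 + 7 + 3 + 11 + 12 = 52.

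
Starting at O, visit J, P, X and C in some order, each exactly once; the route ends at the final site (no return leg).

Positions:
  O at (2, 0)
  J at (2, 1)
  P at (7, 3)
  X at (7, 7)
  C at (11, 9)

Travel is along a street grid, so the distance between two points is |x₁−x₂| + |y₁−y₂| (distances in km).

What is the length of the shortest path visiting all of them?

There are 4! = 24 possible orderings.
O → J → P → X → C: 1+7+4+6 = 18
O → J → P → C → X: 1+7+10+6 = 24
O → J → X → P → C: 1+11+4+10 = 26
O → J → X → C → P: 1+11+6+10 = 28
O → J → C → P → X: 1+17+10+4 = 32
O → J → C → X → P: 1+17+6+4 = 28
O → P → J → X → C: 8+7+11+6 = 32
O → P → J → C → X: 8+7+17+6 = 38
O → P → X → J → C: 8+4+11+17 = 40
O → P → X → C → J: 8+4+6+17 = 35
O → P → C → J → X: 8+10+17+11 = 46
O → P → C → X → J: 8+10+6+11 = 35
O → X → J → P → C: 12+11+7+10 = 40
O → X → J → C → P: 12+11+17+10 = 50
… (10 more)
The minimum is 18.
One shortest path: O → J → P → X → C.

Shortest open route: 18 km.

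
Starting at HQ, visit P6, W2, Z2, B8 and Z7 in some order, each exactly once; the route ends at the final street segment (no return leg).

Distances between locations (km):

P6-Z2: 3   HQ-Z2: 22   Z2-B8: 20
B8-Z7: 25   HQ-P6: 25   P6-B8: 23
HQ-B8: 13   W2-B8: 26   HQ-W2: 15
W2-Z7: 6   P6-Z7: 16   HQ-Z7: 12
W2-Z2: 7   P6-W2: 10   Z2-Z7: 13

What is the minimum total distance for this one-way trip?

51 km — the minimum one-way total.

There are 5! = 120 possible orderings.
HQ - P6 - W2 - Z2 - B8 - Z7: 25+10+7+20+25 = 87
HQ - P6 - W2 - Z2 - Z7 - B8: 25+10+7+13+25 = 80
HQ - P6 - W2 - B8 - Z2 - Z7: 25+10+26+20+13 = 94
HQ - P6 - W2 - B8 - Z7 - Z2: 25+10+26+25+13 = 99
HQ - P6 - W2 - Z7 - Z2 - B8: 25+10+6+13+20 = 74
HQ - P6 - W2 - Z7 - B8 - Z2: 25+10+6+25+20 = 86
HQ - P6 - Z2 - W2 - B8 - Z7: 25+3+7+26+25 = 86
HQ - P6 - Z2 - W2 - Z7 - B8: 25+3+7+6+25 = 66
HQ - P6 - Z2 - B8 - W2 - Z7: 25+3+20+26+6 = 80
HQ - P6 - Z2 - B8 - Z7 - W2: 25+3+20+25+6 = 79
HQ - P6 - Z2 - Z7 - W2 - B8: 25+3+13+6+26 = 73
HQ - P6 - Z2 - Z7 - B8 - W2: 25+3+13+25+26 = 92
HQ - P6 - B8 - W2 - Z2 - Z7: 25+23+26+7+13 = 94
HQ - P6 - B8 - W2 - Z7 - Z2: 25+23+26+6+13 = 93
… (106 more)
HQ - Z7 - W2 - P6 - Z2 - B8: 12+6+10+3+20 = 51  ← best
The minimum is 51.
One shortest path: HQ → Z7 → W2 → P6 → Z2 → B8.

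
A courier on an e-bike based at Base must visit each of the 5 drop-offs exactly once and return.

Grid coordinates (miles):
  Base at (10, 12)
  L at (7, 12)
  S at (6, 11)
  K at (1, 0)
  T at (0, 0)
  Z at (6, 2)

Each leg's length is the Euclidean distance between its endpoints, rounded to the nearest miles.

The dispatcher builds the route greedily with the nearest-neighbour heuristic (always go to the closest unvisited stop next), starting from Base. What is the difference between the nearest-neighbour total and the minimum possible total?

The nearest-neighbour route is 1 miles longer than optimal.

Base: L=3, S=4, Z=11, K=15, T=16 ⇒ L
L: S=1, Z=10, K=13, T=14 ⇒ S
S: Z=9, K=12, T=13 ⇒ Z
Z: K=5, T=6 ⇒ K
K: T=1 ⇒ T
NN route Base → L → S → Z → K → T → Base costs 35.
Optimal: Base → L → S → K → T → Z → Base costs 34 (by enumerating all 60 distinct tours).
Excess = 35 − 34 = 1.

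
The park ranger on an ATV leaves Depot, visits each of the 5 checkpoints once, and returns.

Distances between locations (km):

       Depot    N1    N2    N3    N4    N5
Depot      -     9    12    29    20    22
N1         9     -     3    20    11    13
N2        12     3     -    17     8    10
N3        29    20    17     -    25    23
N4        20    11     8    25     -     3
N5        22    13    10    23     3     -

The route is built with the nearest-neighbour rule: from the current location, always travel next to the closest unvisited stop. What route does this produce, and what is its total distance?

From Depot: distances to unvisited — N1=9, N2=12, N4=20, N5=22, N3=29. Nearest is N1 (9).
From N1: distances to unvisited — N2=3, N4=11, N5=13, N3=20. Nearest is N2 (3).
From N2: distances to unvisited — N4=8, N5=10, N3=17. Nearest is N4 (8).
From N4: distances to unvisited — N5=3, N3=25. Nearest is N5 (3).
From N5: distances to unvisited — N3=23. Nearest is N3 (23).
Return N3→Depot: 29.
Total = 9 + 3 + 8 + 3 + 23 + 29 = 75.

Nearest-neighbour total = 75 km; route Depot → N1 → N2 → N4 → N5 → N3 → Depot.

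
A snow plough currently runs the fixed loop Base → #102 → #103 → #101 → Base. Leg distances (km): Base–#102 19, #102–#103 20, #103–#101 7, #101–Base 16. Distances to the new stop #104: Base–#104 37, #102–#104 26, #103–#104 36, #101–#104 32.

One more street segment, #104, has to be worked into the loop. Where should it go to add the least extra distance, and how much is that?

Minimum extra distance: 42 km, inserting #104 between #102 and #103.

Insertion cost between consecutive stops i–j is d(i,#104) + d(#104,j) − d(i,j):
  between Base and #102: 37 + 26 − 19 = 44
  between #102 and #103: 26 + 36 − 20 = 42
  between #103 and #101: 36 + 32 − 7 = 61
  between #101 and Base: 32 + 37 − 16 = 53
Cheapest insertion is between #102 and #103, adding 42.
New total = 62 + 42 = 104.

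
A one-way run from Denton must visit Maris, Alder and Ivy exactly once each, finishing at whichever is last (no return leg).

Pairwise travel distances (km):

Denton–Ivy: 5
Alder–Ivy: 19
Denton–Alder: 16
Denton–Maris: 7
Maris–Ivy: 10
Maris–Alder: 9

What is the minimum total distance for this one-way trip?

Shortest open route: 24 km.

There are 3! = 6 possible orderings.
Denton - Maris - Alder - Ivy: 7+9+19 = 35
Denton - Maris - Ivy - Alder: 7+10+19 = 36
Denton - Alder - Maris - Ivy: 16+9+10 = 35
Denton - Alder - Ivy - Maris: 16+19+10 = 45
Denton - Ivy - Maris - Alder: 5+10+9 = 24
Denton - Ivy - Alder - Maris: 5+19+9 = 33
The minimum is 24.
One shortest path: Denton → Ivy → Maris → Alder.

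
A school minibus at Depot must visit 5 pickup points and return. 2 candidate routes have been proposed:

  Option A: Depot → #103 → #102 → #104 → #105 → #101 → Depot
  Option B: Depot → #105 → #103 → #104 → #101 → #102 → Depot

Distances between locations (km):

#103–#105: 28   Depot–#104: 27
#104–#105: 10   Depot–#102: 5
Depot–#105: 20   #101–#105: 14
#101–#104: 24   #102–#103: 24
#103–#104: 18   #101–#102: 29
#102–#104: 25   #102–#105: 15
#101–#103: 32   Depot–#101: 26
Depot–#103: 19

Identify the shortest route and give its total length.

Option A: 19 + 24 + 25 + 10 + 14 + 26 = 118
Option B: 20 + 28 + 18 + 24 + 29 + 5 = 124

Shortest is Option A, total 118 km.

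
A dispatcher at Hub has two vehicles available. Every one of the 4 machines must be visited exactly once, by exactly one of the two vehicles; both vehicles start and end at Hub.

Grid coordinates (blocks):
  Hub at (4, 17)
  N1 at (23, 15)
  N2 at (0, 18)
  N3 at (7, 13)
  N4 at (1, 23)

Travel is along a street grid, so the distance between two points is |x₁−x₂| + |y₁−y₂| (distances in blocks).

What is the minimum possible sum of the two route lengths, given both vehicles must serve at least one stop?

Minimum combined distance: 66 blocks.

There are 2^3 − 1 = 7 ways to divide the 4 stops into two non-empty groups. For each, the best each vehicle can do is its own shortest tour through its group:
  {N1} + {N2, N3, N4}: 42 + 34 = 76
  {N2} + {N1, N3, N4}: 10 + 64 = 74
  {N1, N2} + {N3, N4}: 52 + 32 = 84
  {N3} + {N1, N2, N4}: 14 + 62 = 76
  {N1, N3} + {N2, N4}: 46 + 20 = 66
  {N2, N3} + {N1, N4}: 24 + 60 = 84
  … (7 splits in total)
Best: vehicle 1 Hub → N1 → N3 → Hub = 46; vehicle 2 Hub → N2 → N4 → Hub = 20; combined 66.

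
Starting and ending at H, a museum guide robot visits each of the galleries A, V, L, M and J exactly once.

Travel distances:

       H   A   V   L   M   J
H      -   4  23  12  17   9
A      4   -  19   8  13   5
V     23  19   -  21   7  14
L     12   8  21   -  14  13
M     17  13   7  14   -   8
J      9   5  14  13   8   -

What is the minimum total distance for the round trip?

With 5 stops there are 5!/2 = 60 distinct round trips (a route and its reverse cost the same).
H - A - V - L - M - J - H: 4+19+21+14+8+9 = 75
H - A - V - L - J - M - H: 4+19+21+13+8+17 = 82
H - A - V - M - L - J - H: 4+19+7+14+13+9 = 66
H - A - V - M - J - L - H: 4+19+7+8+13+12 = 63
H - A - V - J - L - M - H: 4+19+14+13+14+17 = 81
H - A - V - J - M - L - H: 4+19+14+8+14+12 = 71
H - A - L - V - M - J - H: 4+8+21+7+8+9 = 57
H - A - L - V - J - M - H: 4+8+21+14+8+17 = 72
H - A - L - M - V - J - H: 4+8+14+7+14+9 = 56
H - A - L - M - J - V - H: 4+8+14+8+14+23 = 71
H - A - L - J - V - M - H: 4+8+13+14+7+17 = 63
H - A - L - J - M - V - H: 4+8+13+8+7+23 = 63
H - A - M - V - L - J - H: 4+13+7+21+13+9 = 67
H - A - M - V - J - L - H: 4+13+7+14+13+12 = 63
… (46 more)
The minimum is 56.
One optimal route: H → A → L → M → V → J → H (or its reverse).

Shortest round trip = 56.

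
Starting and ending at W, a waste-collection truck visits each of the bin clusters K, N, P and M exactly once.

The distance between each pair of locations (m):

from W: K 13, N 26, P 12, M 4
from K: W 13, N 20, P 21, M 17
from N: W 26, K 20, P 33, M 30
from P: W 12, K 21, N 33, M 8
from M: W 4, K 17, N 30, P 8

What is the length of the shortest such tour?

There are 12 distinct closed tours to check (reversals are equivalent).
W→K→N→P→M→W: 13+20+33+8+4 = 78
W→K→N→M→P→W: 13+20+30+8+12 = 83
W→K→P→N→M→W: 13+21+33+30+4 = 101
W→K→P→M→N→W: 13+21+8+30+26 = 98
W→K→M→N→P→W: 13+17+30+33+12 = 105
W→K→M→P→N→W: 13+17+8+33+26 = 97
W→N→K→P→M→W: 26+20+21+8+4 = 79
W→N→K→M→P→W: 26+20+17+8+12 = 83
W→N→P→K→M→W: 26+33+21+17+4 = 101
W→N→M→K→P→W: 26+30+17+21+12 = 106
W→P→K→N→M→W: 12+21+20+30+4 = 87
W→P→N→K→M→W: 12+33+20+17+4 = 86
The minimum is 78.
One optimal route: W → K → N → P → M → W (or its reverse).

Minimum total distance: 78 m.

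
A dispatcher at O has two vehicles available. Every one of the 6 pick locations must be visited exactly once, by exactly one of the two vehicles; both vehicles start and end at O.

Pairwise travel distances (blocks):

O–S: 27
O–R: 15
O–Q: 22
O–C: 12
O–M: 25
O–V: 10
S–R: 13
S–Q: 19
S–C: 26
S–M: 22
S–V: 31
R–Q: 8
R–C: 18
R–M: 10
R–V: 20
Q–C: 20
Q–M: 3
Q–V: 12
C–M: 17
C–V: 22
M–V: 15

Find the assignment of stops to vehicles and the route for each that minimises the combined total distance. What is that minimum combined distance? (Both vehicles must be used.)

There are 2^5 − 1 = 31 ways to divide the 6 stops into two non-empty groups. For each, the best each vehicle can do is its own shortest tour through its group:
  {S} + {R, Q, C, M, V}: 54 + 65 = 119
  {R} + {S, Q, C, M, V}: 30 + 85 = 115
  {S, R} + {Q, C, M, V}: 55 + 54 = 109
  {Q} + {S, R, C, M, V}: 44 + 86 = 130
  {S, Q} + {R, C, M, V}: 68 + 65 = 133
  {R, Q} + {S, C, M, V}: 45 + 85 = 130
  … (31 splits in total)
  {C} + {S, R, Q, M, V}: 24 + 75 = 99  ← best
Best: vehicle 1 O → C → O = 24; vehicle 2 O → S → R → M → Q → V → O = 75; combined 99.

99 blocks — the smallest possible combined total.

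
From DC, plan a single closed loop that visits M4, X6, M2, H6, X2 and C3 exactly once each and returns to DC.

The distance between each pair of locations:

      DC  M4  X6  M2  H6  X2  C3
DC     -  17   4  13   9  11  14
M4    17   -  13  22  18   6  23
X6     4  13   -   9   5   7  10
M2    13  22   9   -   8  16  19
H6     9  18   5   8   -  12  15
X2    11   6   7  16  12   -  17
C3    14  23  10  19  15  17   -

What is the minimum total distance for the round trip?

With 6 stops there are 6!/2 = 360 distinct round trips (a route and its reverse cost the same).
DC → M4 → X6 → M2 → H6 → X2 → C3 → DC: 17+13+9+8+12+17+14 = 90
DC → M4 → X6 → M2 → H6 → C3 → X2 → DC: 17+13+9+8+15+17+11 = 90
DC → M4 → X6 → M2 → X2 → H6 → C3 → DC: 17+13+9+16+12+15+14 = 96
DC → M4 → X6 → M2 → X2 → C3 → H6 → DC: 17+13+9+16+17+15+9 = 96
DC → M4 → X6 → M2 → C3 → H6 → X2 → DC: 17+13+9+19+15+12+11 = 96
DC → M4 → X6 → M2 → C3 → X2 → H6 → DC: 17+13+9+19+17+12+9 = 96
DC → M4 → X6 → H6 → M2 → X2 → C3 → DC: 17+13+5+8+16+17+14 = 90
DC → M4 → X6 → H6 → M2 → C3 → X2 → DC: 17+13+5+8+19+17+11 = 90
… (352 more)
DC → M4 → X2 → X6 → M2 → H6 → C3 → DC: 17+6+7+9+8+15+14 = 76  ← best
The minimum is 76.
One optimal route: DC → M4 → X2 → X6 → M2 → H6 → C3 → DC (or its reverse).

Minimum total distance: 76.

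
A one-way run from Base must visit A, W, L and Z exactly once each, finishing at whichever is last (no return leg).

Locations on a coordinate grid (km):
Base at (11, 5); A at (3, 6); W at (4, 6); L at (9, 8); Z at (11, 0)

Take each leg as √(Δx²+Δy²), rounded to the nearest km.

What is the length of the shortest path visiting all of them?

Minimum one-way distance = 19 km.

There are 4! = 24 possible orderings.
Base - A - W - L - Z: 8+1+5+8 = 22
Base - A - W - Z - L: 8+1+9+8 = 26
Base - A - L - W - Z: 8+6+5+9 = 28
Base - A - L - Z - W: 8+6+8+9 = 31
Base - A - Z - W - L: 8+10+9+5 = 32
Base - A - Z - L - W: 8+10+8+5 = 31
Base - W - A - L - Z: 7+1+6+8 = 22
Base - W - A - Z - L: 7+1+10+8 = 26
Base - W - L - A - Z: 7+5+6+10 = 28
Base - W - L - Z - A: 7+5+8+10 = 30
Base - W - Z - A - L: 7+9+10+6 = 32
Base - W - Z - L - A: 7+9+8+6 = 30
Base - L - A - W - Z: 4+6+1+9 = 20
Base - L - A - Z - W: 4+6+10+9 = 29
… (10 more)
Base - Z - L - W - A: 5+8+5+1 = 19  ← best
The minimum is 19.
One shortest path: Base → Z → L → W → A.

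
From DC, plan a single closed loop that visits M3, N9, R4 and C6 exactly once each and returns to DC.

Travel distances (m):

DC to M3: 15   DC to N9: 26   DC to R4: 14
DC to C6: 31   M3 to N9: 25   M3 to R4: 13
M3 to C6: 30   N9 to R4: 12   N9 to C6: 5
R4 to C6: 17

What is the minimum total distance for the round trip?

There are 12 distinct closed tours to check (reversals are equivalent).
DC→M3→N9→R4→C6→DC: 15+25+12+17+31 = 100
DC→M3→N9→C6→R4→DC: 15+25+5+17+14 = 76
DC→M3→R4→N9→C6→DC: 15+13+12+5+31 = 76
DC→M3→R4→C6→N9→DC: 15+13+17+5+26 = 76
DC→M3→C6→N9→R4→DC: 15+30+5+12+14 = 76
DC→M3→C6→R4→N9→DC: 15+30+17+12+26 = 100
DC→N9→M3→R4→C6→DC: 26+25+13+17+31 = 112
DC→N9→M3→C6→R4→DC: 26+25+30+17+14 = 112
DC→N9→R4→M3→C6→DC: 26+12+13+30+31 = 112
DC→N9→C6→M3→R4→DC: 26+5+30+13+14 = 88
DC→R4→M3→N9→C6→DC: 14+13+25+5+31 = 88
DC→R4→N9→M3→C6→DC: 14+12+25+30+31 = 112
The minimum is 76.
One optimal route: DC → M3 → N9 → C6 → R4 → DC (or its reverse).

76 m — the shortest possible round trip.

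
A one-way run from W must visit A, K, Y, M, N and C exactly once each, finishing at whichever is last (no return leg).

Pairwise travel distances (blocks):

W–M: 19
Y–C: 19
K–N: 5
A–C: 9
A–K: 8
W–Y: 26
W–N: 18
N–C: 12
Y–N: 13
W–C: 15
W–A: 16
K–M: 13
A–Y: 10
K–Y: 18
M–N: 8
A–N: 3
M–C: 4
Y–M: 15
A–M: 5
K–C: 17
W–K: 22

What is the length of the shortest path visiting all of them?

Minimum one-way distance = 50 blocks.

There are 6! = 720 possible orderings.
W → A → K → Y → M → N → C: 16+8+18+15+8+12 = 77
W → A → K → Y → M → C → N: 16+8+18+15+4+12 = 73
W → A → K → Y → N → M → C: 16+8+18+13+8+4 = 67
W → A → K → Y → N → C → M: 16+8+18+13+12+4 = 71
W → A → K → Y → C → M → N: 16+8+18+19+4+8 = 73
W → A → K → Y → C → N → M: 16+8+18+19+12+8 = 81
W → A → K → M → Y → N → C: 16+8+13+15+13+12 = 77
W → A → K → M → Y → C → N: 16+8+13+15+19+12 = 83
… (712 more)
W → C → M → A → K → N → Y: 15+4+5+8+5+13 = 50  ← best
The minimum is 50.
One shortest path: W → C → M → A → K → N → Y.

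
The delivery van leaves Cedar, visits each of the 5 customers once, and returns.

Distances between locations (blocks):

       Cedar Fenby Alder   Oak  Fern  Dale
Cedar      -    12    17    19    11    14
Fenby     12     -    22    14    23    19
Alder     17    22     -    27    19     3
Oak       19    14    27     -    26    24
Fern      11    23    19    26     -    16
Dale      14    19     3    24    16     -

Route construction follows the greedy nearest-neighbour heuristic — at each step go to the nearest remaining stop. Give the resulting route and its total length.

85 blocks along Cedar → Fern → Dale → Alder → Fenby → Oak → Cedar.

At Cedar the remaining stops are Fern 11, Fenby 12, Dale 14, Alder 17, Oak 19; go to Fern.
At Fern the remaining stops are Dale 16, Alder 19, Fenby 23, Oak 26; go to Dale.
At Dale the remaining stops are Alder 3, Fenby 19, Oak 24; go to Alder.
At Alder the remaining stops are Fenby 22, Oak 27; go to Fenby.
At Fenby the remaining stops are Oak 14; go to Oak.
Return Oak→Cedar: 19.
Total = 11 + 16 + 3 + 22 + 14 + 19 = 85.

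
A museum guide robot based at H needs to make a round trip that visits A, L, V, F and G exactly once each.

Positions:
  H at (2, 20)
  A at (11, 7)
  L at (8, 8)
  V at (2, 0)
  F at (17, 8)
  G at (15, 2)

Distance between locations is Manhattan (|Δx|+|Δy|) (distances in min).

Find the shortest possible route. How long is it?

72 min — the shortest possible round trip.

There are 60 distinct closed tours to check (reversals are equivalent).
H → A → L → V → F → G → H: 22+4+14+23+8+31 = 102
H → A → L → V → G → F → H: 22+4+14+15+8+27 = 90
H → A → L → F → V → G → H: 22+4+9+23+15+31 = 104
H → A → L → F → G → V → H: 22+4+9+8+15+20 = 78
H → A → L → G → V → F → H: 22+4+13+15+23+27 = 104
H → A → L → G → F → V → H: 22+4+13+8+23+20 = 90
H → A → V → L → F → G → H: 22+16+14+9+8+31 = 100
H → A → V → L → G → F → H: 22+16+14+13+8+27 = 100
H → A → V → F → L → G → H: 22+16+23+9+13+31 = 114
H → A → V → F → G → L → H: 22+16+23+8+13+18 = 100
H → A → V → G → L → F → H: 22+16+15+13+9+27 = 102
H → A → V → G → F → L → H: 22+16+15+8+9+18 = 88
H → A → F → L → V → G → H: 22+7+9+14+15+31 = 98
H → A → F → L → G → V → H: 22+7+9+13+15+20 = 86
… (46 more)
H → L → A → F → G → V → H: 18+4+7+8+15+20 = 72  ← best
The minimum is 72.
One optimal route: H → L → A → F → G → V → H (or its reverse).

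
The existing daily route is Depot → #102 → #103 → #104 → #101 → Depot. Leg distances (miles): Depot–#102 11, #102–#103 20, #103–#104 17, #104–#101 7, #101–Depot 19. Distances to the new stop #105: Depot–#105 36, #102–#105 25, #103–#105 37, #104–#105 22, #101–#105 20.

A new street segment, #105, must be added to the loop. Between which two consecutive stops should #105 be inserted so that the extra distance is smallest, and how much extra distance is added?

Insertion cost between consecutive stops i–j is d(i,#105) + d(#105,j) − d(i,j):
  between Depot and #102: 36 + 25 − 11 = 50
  between #102 and #103: 25 + 37 − 20 = 42
  between #103 and #104: 37 + 22 − 17 = 42
  between #104 and #101: 22 + 20 − 7 = 35
  between #101 and Depot: 20 + 36 − 19 = 37
Cheapest insertion is between #104 and #101, adding 35.
New total = 74 + 35 = 109.

Minimum extra distance: 35 miles, inserting #105 between #104 and #101.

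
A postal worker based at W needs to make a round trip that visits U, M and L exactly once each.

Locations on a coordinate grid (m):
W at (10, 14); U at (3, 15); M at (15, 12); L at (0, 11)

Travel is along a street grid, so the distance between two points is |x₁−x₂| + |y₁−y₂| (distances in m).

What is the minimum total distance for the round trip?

With 3 stops there are 3!/2 = 3 distinct round trips (a route and its reverse cost the same).
W → U → M → L → W: 8+15+16+13 = 52
W → U → L → M → W: 8+7+16+7 = 38
W → M → U → L → W: 7+15+7+13 = 42
The minimum is 38.
One optimal route: W → U → L → M → W (or its reverse).

Shortest round trip = 38 m.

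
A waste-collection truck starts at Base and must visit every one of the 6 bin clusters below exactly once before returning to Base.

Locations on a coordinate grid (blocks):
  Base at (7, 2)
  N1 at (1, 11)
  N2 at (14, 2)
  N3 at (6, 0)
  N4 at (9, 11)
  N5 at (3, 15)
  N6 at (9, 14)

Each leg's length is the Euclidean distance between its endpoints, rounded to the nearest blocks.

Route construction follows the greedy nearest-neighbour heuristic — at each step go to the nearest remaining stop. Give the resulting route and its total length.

Base → [N3:2 / N2:7 / N4:9 / N1:11 / N6:12 / N5:14] → N3 (2)
N3 → [N2:8 / N4:11 / N1:12 / N6:14 / N5:15] → N2 (8)
N2 → [N4:10 / N6:13 / N1:16 / N5:17] → N4 (10)
N4 → [N6:3 / N5:7 / N1:8] → N6 (3)
N6 → [N5:6 / N1:9] → N5 (6)
N5 → [N1:4] → N1 (4)
Return N1→Base: 11.
Total = 2 + 8 + 10 + 3 + 6 + 4 + 11 = 44.

Total distance 44 blocks via the nearest-neighbour route Base → N3 → N2 → N4 → N6 → N5 → N1 → Base.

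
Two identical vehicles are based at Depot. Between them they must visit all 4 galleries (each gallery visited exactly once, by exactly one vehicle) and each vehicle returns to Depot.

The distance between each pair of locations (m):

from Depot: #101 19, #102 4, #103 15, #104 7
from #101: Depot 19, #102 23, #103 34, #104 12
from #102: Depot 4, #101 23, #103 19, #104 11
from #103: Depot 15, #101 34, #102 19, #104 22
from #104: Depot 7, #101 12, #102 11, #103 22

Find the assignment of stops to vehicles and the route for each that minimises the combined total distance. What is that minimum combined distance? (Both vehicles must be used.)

There are 2^3 − 1 = 7 ways to divide the 4 stops into two non-empty groups. For each, the best each vehicle can do is its own shortest tour through its group:
  {#101} + {#102, #103, #104}: 38 + 52 = 90
  {#102} + {#101, #103, #104}: 8 + 68 = 76
  {#101, #102} + {#103, #104}: 46 + 44 = 90
  {#103} + {#101, #102, #104}: 30 + 46 = 76
  {#101, #103} + {#102, #104}: 68 + 22 = 90
  {#102, #103} + {#101, #104}: 38 + 38 = 76
  … (7 splits in total)
Best: vehicle 1 Depot → #102 → Depot = 8; vehicle 2 Depot → #101 → #104 → #103 → Depot = 68; combined 76.

76 m — the smallest possible combined total.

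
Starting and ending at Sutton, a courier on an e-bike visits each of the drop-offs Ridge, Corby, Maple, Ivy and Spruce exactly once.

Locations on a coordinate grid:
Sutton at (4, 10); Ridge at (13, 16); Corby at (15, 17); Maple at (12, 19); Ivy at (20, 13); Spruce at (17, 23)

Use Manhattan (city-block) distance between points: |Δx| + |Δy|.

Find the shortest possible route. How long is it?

Shortest round trip = 64.

There are 60 distinct closed tours to check (reversals are equivalent).
Sutton-Ridge-Corby-Maple-Ivy-Spruce-Sutton: 15+3+5+14+13+26 = 76
Sutton-Ridge-Corby-Maple-Spruce-Ivy-Sutton: 15+3+5+9+13+19 = 64
Sutton-Ridge-Corby-Ivy-Maple-Spruce-Sutton: 15+3+9+14+9+26 = 76
Sutton-Ridge-Corby-Ivy-Spruce-Maple-Sutton: 15+3+9+13+9+17 = 66
Sutton-Ridge-Corby-Spruce-Maple-Ivy-Sutton: 15+3+8+9+14+19 = 68
Sutton-Ridge-Corby-Spruce-Ivy-Maple-Sutton: 15+3+8+13+14+17 = 70
Sutton-Ridge-Maple-Corby-Ivy-Spruce-Sutton: 15+4+5+9+13+26 = 72
Sutton-Ridge-Maple-Corby-Spruce-Ivy-Sutton: 15+4+5+8+13+19 = 64
Sutton-Ridge-Maple-Ivy-Corby-Spruce-Sutton: 15+4+14+9+8+26 = 76
Sutton-Ridge-Maple-Ivy-Spruce-Corby-Sutton: 15+4+14+13+8+18 = 72
Sutton-Ridge-Maple-Spruce-Corby-Ivy-Sutton: 15+4+9+8+9+19 = 64
Sutton-Ridge-Maple-Spruce-Ivy-Corby-Sutton: 15+4+9+13+9+18 = 68
Sutton-Ridge-Ivy-Corby-Maple-Spruce-Sutton: 15+10+9+5+9+26 = 74
Sutton-Ridge-Ivy-Corby-Spruce-Maple-Sutton: 15+10+9+8+9+17 = 68
… (46 more)
The minimum is 64.
One optimal route: Sutton → Ridge → Corby → Maple → Spruce → Ivy → Sutton (or its reverse).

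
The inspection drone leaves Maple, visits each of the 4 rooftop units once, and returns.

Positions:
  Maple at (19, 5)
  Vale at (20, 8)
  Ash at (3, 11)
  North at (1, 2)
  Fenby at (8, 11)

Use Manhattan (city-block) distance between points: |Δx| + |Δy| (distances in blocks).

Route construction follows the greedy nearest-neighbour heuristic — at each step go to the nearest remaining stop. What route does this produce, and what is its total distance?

Maple → [Vale:4 / Fenby:17 / North:21 / Ash:22] → Vale (4)
Vale → [Fenby:15 / Ash:20 / North:25] → Fenby (15)
Fenby → [Ash:5 / North:16] → Ash (5)
Ash → [North:11] → North (11)
Return North→Maple: 21.
Total = 4 + 15 + 5 + 11 + 21 = 56.

Total distance 56 blocks via the nearest-neighbour route Maple → Vale → Fenby → Ash → North → Maple.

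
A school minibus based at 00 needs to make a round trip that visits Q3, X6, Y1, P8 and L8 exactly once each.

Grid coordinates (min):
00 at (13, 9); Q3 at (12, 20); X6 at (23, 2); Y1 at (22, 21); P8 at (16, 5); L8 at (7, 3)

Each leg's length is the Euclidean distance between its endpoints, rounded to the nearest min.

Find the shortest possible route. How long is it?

There are 60 distinct closed tours to check (reversals are equivalent).
00 - Q3 - X6 - Y1 - P8 - L8 - 00: 11+21+19+17+9+8 = 85
00 - Q3 - X6 - Y1 - L8 - P8 - 00: 11+21+19+23+9+5 = 88
00 - Q3 - X6 - P8 - Y1 - L8 - 00: 11+21+8+17+23+8 = 88
00 - Q3 - X6 - P8 - L8 - Y1 - 00: 11+21+8+9+23+15 = 87
00 - Q3 - X6 - L8 - Y1 - P8 - 00: 11+21+16+23+17+5 = 93
00 - Q3 - X6 - L8 - P8 - Y1 - 00: 11+21+16+9+17+15 = 89
00 - Q3 - Y1 - X6 - P8 - L8 - 00: 11+10+19+8+9+8 = 65
00 - Q3 - Y1 - X6 - L8 - P8 - 00: 11+10+19+16+9+5 = 70
00 - Q3 - Y1 - P8 - X6 - L8 - 00: 11+10+17+8+16+8 = 70
00 - Q3 - Y1 - P8 - L8 - X6 - 00: 11+10+17+9+16+12 = 75
00 - Q3 - Y1 - L8 - X6 - P8 - 00: 11+10+23+16+8+5 = 73
00 - Q3 - Y1 - L8 - P8 - X6 - 00: 11+10+23+9+8+12 = 73
00 - Q3 - P8 - X6 - Y1 - L8 - 00: 11+16+8+19+23+8 = 85
00 - Q3 - P8 - X6 - L8 - Y1 - 00: 11+16+8+16+23+15 = 89
… (46 more)
The minimum is 65.
One optimal route: 00 → Q3 → Y1 → X6 → P8 → L8 → 00 (or its reverse).

Minimum total distance: 65 min.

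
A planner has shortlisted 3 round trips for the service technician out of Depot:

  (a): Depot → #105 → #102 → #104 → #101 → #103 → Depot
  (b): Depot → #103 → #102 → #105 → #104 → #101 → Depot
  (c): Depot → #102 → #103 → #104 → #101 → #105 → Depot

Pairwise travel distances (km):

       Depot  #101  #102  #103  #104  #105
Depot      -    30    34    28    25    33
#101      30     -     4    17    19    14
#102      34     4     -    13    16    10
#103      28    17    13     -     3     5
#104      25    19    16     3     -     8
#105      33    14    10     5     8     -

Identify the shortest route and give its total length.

(a): 33 + 10 + 16 + 19 + 17 + 28 = 123
(b): 28 + 13 + 10 + 8 + 19 + 30 = 108
(c): 34 + 13 + 3 + 19 + 14 + 33 = 116

108 km — (b) is the shortest.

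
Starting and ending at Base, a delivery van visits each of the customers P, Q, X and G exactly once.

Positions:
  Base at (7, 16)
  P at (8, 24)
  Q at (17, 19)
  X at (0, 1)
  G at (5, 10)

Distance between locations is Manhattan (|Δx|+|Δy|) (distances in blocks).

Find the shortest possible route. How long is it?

Shortest round trip = 80 blocks.

There are 12 distinct closed tours to check (reversals are equivalent).
Base → P → Q → X → G → Base: 9+14+35+14+8 = 80
Base → P → Q → G → X → Base: 9+14+21+14+22 = 80
Base → P → X → Q → G → Base: 9+31+35+21+8 = 104
Base → P → X → G → Q → Base: 9+31+14+21+13 = 88
Base → P → G → Q → X → Base: 9+17+21+35+22 = 104
Base → P → G → X → Q → Base: 9+17+14+35+13 = 88
Base → Q → P → X → G → Base: 13+14+31+14+8 = 80
Base → Q → P → G → X → Base: 13+14+17+14+22 = 80
Base → Q → X → P → G → Base: 13+35+31+17+8 = 104
Base → Q → G → P → X → Base: 13+21+17+31+22 = 104
Base → X → P → Q → G → Base: 22+31+14+21+8 = 96
Base → X → Q → P → G → Base: 22+35+14+17+8 = 96
The minimum is 80.
One optimal route: Base → P → Q → X → G → Base (or its reverse).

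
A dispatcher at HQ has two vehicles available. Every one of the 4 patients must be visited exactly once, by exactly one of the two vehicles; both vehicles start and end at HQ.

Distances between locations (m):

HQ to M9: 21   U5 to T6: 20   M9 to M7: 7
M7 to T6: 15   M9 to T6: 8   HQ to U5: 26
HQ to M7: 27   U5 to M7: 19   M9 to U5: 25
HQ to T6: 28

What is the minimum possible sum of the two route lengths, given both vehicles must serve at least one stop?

Minimum combined distance: 122 m.

There are 2^3 − 1 = 7 ways to divide the 4 stops into two non-empty groups. For each, the best each vehicle can do is its own shortest tour through its group:
  {M9} + {U5, M7, T6}: 42 + 88 = 130
  {U5} + {M9, M7, T6}: 52 + 70 = 122
  {M9, U5} + {M7, T6}: 72 + 70 = 142
  {M7} + {M9, U5, T6}: 54 + 75 = 129
  {M9, M7} + {U5, T6}: 55 + 74 = 129
  {U5, M7} + {M9, T6}: 72 + 57 = 129
  … (7 splits in total)
Best: vehicle 1 HQ → U5 → HQ = 52; vehicle 2 HQ → M7 → M9 → T6 → HQ = 70; combined 122.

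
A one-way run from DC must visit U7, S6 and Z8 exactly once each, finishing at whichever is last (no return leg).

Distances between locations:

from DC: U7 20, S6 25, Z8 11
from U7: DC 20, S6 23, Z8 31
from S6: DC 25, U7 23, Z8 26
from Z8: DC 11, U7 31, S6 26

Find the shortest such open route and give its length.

60 — the minimum one-way total.

There are 3! = 6 possible orderings.
DC→U7→S6→Z8: 20+23+26 = 69
DC→U7→Z8→S6: 20+31+26 = 77
DC→S6→U7→Z8: 25+23+31 = 79
DC→S6→Z8→U7: 25+26+31 = 82
DC→Z8→U7→S6: 11+31+23 = 65
DC→Z8→S6→U7: 11+26+23 = 60
The minimum is 60.
One shortest path: DC → Z8 → S6 → U7.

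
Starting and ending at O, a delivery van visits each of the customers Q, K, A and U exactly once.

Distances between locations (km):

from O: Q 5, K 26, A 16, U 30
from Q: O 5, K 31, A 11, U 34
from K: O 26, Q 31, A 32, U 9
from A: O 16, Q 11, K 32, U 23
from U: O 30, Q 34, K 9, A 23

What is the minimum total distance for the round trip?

There are 12 distinct closed tours to check (reversals are equivalent).
O - Q - K - A - U - O: 5+31+32+23+30 = 121
O - Q - K - U - A - O: 5+31+9+23+16 = 84
O - Q - A - K - U - O: 5+11+32+9+30 = 87
O - Q - A - U - K - O: 5+11+23+9+26 = 74
O - Q - U - K - A - O: 5+34+9+32+16 = 96
O - Q - U - A - K - O: 5+34+23+32+26 = 120
O - K - Q - A - U - O: 26+31+11+23+30 = 121
O - K - Q - U - A - O: 26+31+34+23+16 = 130
O - K - A - Q - U - O: 26+32+11+34+30 = 133
O - K - U - Q - A - O: 26+9+34+11+16 = 96
O - A - Q - K - U - O: 16+11+31+9+30 = 97
O - A - K - Q - U - O: 16+32+31+34+30 = 143
The minimum is 74.
One optimal route: O → Q → A → U → K → O (or its reverse).

74 km — the shortest possible round trip.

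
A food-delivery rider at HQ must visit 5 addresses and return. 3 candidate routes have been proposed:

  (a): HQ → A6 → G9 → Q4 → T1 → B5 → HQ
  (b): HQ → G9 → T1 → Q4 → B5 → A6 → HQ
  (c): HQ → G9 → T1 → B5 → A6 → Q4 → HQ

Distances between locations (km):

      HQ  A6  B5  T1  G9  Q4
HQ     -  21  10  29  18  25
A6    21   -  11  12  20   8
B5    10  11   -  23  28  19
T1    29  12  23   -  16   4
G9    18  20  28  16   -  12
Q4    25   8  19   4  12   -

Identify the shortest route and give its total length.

89 km — (b) is the shortest.

(a): 21 + 20 + 12 + 4 + 23 + 10 = 90
(b): 18 + 16 + 4 + 19 + 11 + 21 = 89
(c): 18 + 16 + 23 + 11 + 8 + 25 = 101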